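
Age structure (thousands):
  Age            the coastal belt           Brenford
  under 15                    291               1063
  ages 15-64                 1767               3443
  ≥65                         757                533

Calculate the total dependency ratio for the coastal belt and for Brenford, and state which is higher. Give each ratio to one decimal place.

the coastal belt: 59.3
Brenford: 46.4
Higher: the coastal belt

the coastal belt: (291 + 757) / 1767 × 100 = 1048 / 1767 × 100 = 59.3
Brenford: (1063 + 533) / 3443 × 100 = 1596 / 3443 × 100 = 46.4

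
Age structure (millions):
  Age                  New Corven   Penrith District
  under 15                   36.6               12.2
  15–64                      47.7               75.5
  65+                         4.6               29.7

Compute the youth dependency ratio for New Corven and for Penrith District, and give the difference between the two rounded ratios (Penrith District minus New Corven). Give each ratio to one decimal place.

New Corven: 76.7
Penrith District: 16.2
Difference: -60.5

New Corven: 36.6 / 47.7 × 100 = 76.7
Penrith District: 12.2 / 75.5 × 100 = 16.2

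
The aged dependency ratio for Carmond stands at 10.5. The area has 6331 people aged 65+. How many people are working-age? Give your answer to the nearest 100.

Working-age: 60300

Old-age dependency ratio = elderly / working-age × 100
10.5 = 6331 / W × 100
⇒ 60300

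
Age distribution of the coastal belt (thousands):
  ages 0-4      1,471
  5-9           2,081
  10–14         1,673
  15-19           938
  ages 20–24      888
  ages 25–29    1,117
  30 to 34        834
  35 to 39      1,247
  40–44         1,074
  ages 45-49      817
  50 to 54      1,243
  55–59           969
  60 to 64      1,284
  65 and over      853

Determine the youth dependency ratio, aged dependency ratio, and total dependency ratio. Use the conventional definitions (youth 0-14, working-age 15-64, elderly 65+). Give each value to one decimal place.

Youth dependency ratio: 50.2
Old-age dependency ratio: 8.2
Total dependency ratio: 58.4

0–14: 1,471 + 2,081 + 1,673 = 5,225
15–64: 938 + 888 + 1,117 + 834 + 1,247 + 1,074 + 817 + 1,243 + 969 + 1,284 = 10,411
65+: 853
Youth dependency ratio = 5,225 / 10,411 × 100 = 50.2
Old-age dependency ratio = 853 / 10,411 × 100 = 8.2
Total dependency ratio = (5,225 + 853) / 10,411 × 100 = 6,078 / 10,411 × 100 = 58.4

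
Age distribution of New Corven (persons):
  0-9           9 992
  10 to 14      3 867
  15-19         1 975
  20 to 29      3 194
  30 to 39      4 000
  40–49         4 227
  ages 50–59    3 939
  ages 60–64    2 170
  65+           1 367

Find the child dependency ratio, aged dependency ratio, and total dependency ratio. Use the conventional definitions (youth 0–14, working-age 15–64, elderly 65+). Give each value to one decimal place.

Youth dependency ratio: 71.1
Old-age dependency ratio: 7.0
Total dependency ratio: 78.1

0–14: 9 992 + 3 867 = 13 859
15–64: 1 975 + 3 194 + 4 000 + 4 227 + 3 939 + 2 170 = 19 505
65+: 1 367
Youth dependency ratio = 13 859 / 19 505 × 100 = 71.1
Old-age dependency ratio = 1 367 / 19 505 × 100 = 7.0
Total dependency ratio = (13 859 + 1 367) / 19 505 × 100 = 15 226 / 19 505 × 100 = 78.1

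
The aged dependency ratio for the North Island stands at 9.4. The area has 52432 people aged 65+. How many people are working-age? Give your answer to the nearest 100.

Working-age: 557800

Old-age dependency ratio = elderly / working-age × 100
9.4 = 52432 / W × 100
⇒ 557800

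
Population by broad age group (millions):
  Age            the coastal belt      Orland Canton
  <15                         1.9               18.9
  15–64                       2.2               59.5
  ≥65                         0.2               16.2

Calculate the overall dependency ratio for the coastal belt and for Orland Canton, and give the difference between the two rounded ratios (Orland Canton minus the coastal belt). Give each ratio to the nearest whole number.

the coastal belt: (1.9 + 0.2) / 2.2 × 100 = 2.1 / 2.2 × 100 = 95
Orland Canton: (18.9 + 16.2) / 59.5 × 100 = 35.1 / 59.5 × 100 = 59

the coastal belt: 95
Orland Canton: 59
Difference: -36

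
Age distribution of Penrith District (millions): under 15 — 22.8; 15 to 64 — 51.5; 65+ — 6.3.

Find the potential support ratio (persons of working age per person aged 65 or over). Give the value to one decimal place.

Potential support ratio: 8.2

Potential support ratio = 51.5 / 6.3 = 8.2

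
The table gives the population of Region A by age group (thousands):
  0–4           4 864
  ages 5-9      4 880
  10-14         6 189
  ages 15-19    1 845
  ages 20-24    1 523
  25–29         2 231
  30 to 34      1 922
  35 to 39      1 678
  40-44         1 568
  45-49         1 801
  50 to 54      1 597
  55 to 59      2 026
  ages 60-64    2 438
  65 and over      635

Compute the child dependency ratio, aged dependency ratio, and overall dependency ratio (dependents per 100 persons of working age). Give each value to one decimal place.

Youth dependency ratio: 85.5
Old-age dependency ratio: 3.4
Total dependency ratio: 88.9

0–14: 4 864 + 4 880 + 6 189 = 15 933
15–64: 1 845 + 1 523 + 2 231 + 1 922 + 1 678 + 1 568 + 1 801 + 1 597 + 2 026 + 2 438 = 18 629
65+: 635
Youth dependency ratio = 15 933 / 18 629 × 100 = 85.5
Old-age dependency ratio = 635 / 18 629 × 100 = 3.4
Total dependency ratio = (15 933 + 635) / 18 629 × 100 = 16 568 / 18 629 × 100 = 88.9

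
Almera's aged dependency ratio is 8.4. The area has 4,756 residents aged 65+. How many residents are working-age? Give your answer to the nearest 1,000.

Working-age: 57,000

Old-age dependency ratio = elderly / working-age × 100
8.4 = 4,756 / W × 100
⇒ 57,000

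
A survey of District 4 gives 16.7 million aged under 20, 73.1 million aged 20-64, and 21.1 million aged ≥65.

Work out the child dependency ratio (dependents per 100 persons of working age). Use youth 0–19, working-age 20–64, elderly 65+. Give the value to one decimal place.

Youth dependency ratio = 16.7 / 73.1 × 100 = 22.8

Youth dependency ratio: 22.8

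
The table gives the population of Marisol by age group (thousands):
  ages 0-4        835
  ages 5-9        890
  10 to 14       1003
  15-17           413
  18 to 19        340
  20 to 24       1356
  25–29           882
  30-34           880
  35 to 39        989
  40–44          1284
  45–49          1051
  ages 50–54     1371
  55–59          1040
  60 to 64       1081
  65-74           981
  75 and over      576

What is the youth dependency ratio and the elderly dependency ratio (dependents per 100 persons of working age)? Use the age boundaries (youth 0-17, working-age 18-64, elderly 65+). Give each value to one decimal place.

0–17: 835 + 890 + 1003 + 413 = 3141
18–64: 340 + 1356 + 882 + 880 + 989 + 1284 + 1051 + 1371 + 1040 + 1081 = 10274
65+: 981 + 576 = 1557
Youth dependency ratio = 3141 / 10274 × 100 = 30.6
Old-age dependency ratio = 1557 / 10274 × 100 = 15.2

Youth dependency ratio: 30.6
Old-age dependency ratio: 15.2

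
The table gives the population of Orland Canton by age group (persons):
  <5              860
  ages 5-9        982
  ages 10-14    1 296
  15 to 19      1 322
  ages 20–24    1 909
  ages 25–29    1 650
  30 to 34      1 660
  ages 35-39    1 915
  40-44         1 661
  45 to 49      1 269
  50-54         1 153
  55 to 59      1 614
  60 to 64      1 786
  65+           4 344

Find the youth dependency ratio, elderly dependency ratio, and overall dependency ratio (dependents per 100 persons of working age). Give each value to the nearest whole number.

Youth dependency ratio: 20
Old-age dependency ratio: 27
Total dependency ratio: 47

0–14: 860 + 982 + 1 296 = 3 138
15–64: 1 322 + 1 909 + 1 650 + 1 660 + 1 915 + 1 661 + 1 269 + 1 153 + 1 614 + 1 786 = 15 939
65+: 4 344
Youth dependency ratio = 3 138 / 15 939 × 100 = 20
Old-age dependency ratio = 4 344 / 15 939 × 100 = 27
Total dependency ratio = (3 138 + 4 344) / 15 939 × 100 = 7 482 / 15 939 × 100 = 47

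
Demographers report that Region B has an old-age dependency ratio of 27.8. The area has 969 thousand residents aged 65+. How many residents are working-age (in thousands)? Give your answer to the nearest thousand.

Working-age: 3,486

Old-age dependency ratio = elderly / working-age × 100
27.8 = 969 / W × 100
⇒ 3,486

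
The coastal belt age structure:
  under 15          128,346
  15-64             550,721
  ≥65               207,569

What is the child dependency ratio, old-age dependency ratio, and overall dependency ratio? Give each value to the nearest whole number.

Youth dependency ratio: 23
Old-age dependency ratio: 38
Total dependency ratio: 61

Youth dependency ratio = 128,346 / 550,721 × 100 = 23
Old-age dependency ratio = 207,569 / 550,721 × 100 = 38
Total dependency ratio = (128,346 + 207,569) / 550,721 × 100 = 335,915 / 550,721 × 100 = 61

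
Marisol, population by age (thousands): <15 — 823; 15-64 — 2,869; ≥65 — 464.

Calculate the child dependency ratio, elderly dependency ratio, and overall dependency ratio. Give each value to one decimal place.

Youth dependency ratio: 28.7
Old-age dependency ratio: 16.2
Total dependency ratio: 44.9

Youth dependency ratio = 823 / 2,869 × 100 = 28.7
Old-age dependency ratio = 464 / 2,869 × 100 = 16.2
Total dependency ratio = (823 + 464) / 2,869 × 100 = 1,287 / 2,869 × 100 = 44.9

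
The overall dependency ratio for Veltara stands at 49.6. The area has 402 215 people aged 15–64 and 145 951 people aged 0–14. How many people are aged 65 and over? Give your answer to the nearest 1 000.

Aged 65 and over: 54 000

Total dependency ratio = (youth + elderly) / working-age × 100
49.6 = (145 951 + E) / 402 215 × 100
⇒ 54 000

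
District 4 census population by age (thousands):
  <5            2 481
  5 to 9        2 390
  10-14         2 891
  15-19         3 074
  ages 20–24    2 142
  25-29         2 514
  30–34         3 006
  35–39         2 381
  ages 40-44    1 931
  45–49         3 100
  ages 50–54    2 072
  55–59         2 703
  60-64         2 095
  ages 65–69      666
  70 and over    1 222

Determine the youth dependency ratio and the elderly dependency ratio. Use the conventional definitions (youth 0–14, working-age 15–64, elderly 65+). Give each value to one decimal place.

Youth dependency ratio: 31.0
Old-age dependency ratio: 7.5

0–14: 2 481 + 2 390 + 2 891 = 7 762
15–64: 3 074 + 2 142 + 2 514 + 3 006 + 2 381 + 1 931 + 3 100 + 2 072 + 2 703 + 2 095 = 25 018
65+: 666 + 1 222 = 1 888
Youth dependency ratio = 7 762 / 25 018 × 100 = 31.0
Old-age dependency ratio = 1 888 / 25 018 × 100 = 7.5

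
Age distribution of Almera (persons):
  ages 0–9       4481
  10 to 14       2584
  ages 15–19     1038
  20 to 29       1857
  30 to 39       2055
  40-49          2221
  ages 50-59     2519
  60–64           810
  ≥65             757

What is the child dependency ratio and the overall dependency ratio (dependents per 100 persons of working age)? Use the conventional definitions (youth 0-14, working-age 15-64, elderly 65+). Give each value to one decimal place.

Youth dependency ratio: 67.3
Total dependency ratio: 74.5

0–14: 4481 + 2584 = 7065
15–64: 1038 + 1857 + 2055 + 2221 + 2519 + 810 = 10500
65+: 757
Youth dependency ratio = 7065 / 10500 × 100 = 67.3
Total dependency ratio = (7065 + 757) / 10500 × 100 = 7822 / 10500 × 100 = 74.5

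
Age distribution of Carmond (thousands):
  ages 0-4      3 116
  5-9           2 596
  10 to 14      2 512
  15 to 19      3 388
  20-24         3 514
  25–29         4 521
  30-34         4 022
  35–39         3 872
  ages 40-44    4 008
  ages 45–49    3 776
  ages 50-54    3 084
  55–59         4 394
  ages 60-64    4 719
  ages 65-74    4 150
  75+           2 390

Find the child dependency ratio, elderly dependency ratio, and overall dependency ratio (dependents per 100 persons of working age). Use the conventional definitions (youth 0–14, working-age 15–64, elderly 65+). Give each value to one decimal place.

Youth dependency ratio: 20.9
Old-age dependency ratio: 16.6
Total dependency ratio: 37.6

0–14: 3 116 + 2 596 + 2 512 = 8 224
15–64: 3 388 + 3 514 + 4 521 + 4 022 + 3 872 + 4 008 + 3 776 + 3 084 + 4 394 + 4 719 = 39 298
65+: 4 150 + 2 390 = 6 540
Youth dependency ratio = 8 224 / 39 298 × 100 = 20.9
Old-age dependency ratio = 6 540 / 39 298 × 100 = 16.6
Total dependency ratio = (8 224 + 6 540) / 39 298 × 100 = 14 764 / 39 298 × 100 = 37.6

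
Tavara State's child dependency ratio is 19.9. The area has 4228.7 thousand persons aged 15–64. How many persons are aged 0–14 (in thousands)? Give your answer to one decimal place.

Aged 0–14: 841.5

Youth dependency ratio = youth / working-age × 100
19.9 = Y / 4228.7 × 100
⇒ 841.5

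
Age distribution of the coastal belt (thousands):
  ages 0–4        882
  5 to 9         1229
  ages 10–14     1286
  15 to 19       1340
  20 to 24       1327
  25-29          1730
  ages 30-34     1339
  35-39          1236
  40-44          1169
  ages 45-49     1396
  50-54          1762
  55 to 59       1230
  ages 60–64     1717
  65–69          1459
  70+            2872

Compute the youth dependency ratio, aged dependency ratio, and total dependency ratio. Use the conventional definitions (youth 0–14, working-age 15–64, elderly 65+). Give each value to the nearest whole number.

0–14: 882 + 1229 + 1286 = 3397
15–64: 1340 + 1327 + 1730 + 1339 + 1236 + 1169 + 1396 + 1762 + 1230 + 1717 = 14246
65+: 1459 + 2872 = 4331
Youth dependency ratio = 3397 / 14246 × 100 = 24
Old-age dependency ratio = 4331 / 14246 × 100 = 30
Total dependency ratio = (3397 + 4331) / 14246 × 100 = 7728 / 14246 × 100 = 54

Youth dependency ratio: 24
Old-age dependency ratio: 30
Total dependency ratio: 54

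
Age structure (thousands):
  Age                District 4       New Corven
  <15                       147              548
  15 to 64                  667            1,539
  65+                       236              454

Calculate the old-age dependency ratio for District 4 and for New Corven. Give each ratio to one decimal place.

District 4: 35.4
New Corven: 29.5

District 4: 236 / 667 × 100 = 35.4
New Corven: 454 / 1,539 × 100 = 29.5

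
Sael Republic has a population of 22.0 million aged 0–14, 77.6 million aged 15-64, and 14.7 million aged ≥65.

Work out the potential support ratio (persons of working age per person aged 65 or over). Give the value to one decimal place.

Potential support ratio: 5.3

Potential support ratio = 77.6 / 14.7 = 5.3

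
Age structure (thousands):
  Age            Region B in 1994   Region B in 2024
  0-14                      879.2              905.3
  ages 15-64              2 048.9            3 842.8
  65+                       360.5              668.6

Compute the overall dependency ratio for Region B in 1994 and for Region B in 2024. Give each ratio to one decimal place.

Region B in 1994: 60.5
Region B in 2024: 41.0

Region B in 1994: (879.2 + 360.5) / 2 048.9 × 100 = 1 239.7 / 2 048.9 × 100 = 60.5
Region B in 2024: (905.3 + 668.6) / 3 842.8 × 100 = 1 573.9 / 3 842.8 × 100 = 41.0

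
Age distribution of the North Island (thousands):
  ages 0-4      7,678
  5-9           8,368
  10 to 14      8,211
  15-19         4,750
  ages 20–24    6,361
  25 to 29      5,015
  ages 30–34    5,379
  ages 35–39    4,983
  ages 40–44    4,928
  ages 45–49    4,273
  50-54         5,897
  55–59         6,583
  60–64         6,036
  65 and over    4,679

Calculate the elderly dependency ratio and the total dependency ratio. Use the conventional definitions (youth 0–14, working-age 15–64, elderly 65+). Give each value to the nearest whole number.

Old-age dependency ratio: 9
Total dependency ratio: 53

0–14: 7,678 + 8,368 + 8,211 = 24,257
15–64: 4,750 + 6,361 + 5,015 + 5,379 + 4,983 + 4,928 + 4,273 + 5,897 + 6,583 + 6,036 = 54,205
65+: 4,679
Old-age dependency ratio = 4,679 / 54,205 × 100 = 9
Total dependency ratio = (24,257 + 4,679) / 54,205 × 100 = 28,936 / 54,205 × 100 = 53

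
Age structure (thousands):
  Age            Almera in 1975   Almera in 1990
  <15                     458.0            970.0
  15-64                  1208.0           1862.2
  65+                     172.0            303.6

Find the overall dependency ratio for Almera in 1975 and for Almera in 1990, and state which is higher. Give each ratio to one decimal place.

Almera in 1975: (458.0 + 172.0) / 1208.0 × 100 = 630.0 / 1208.0 × 100 = 52.2
Almera in 1990: (970.0 + 303.6) / 1862.2 × 100 = 1273.6 / 1862.2 × 100 = 68.4

Almera in 1975: 52.2
Almera in 1990: 68.4
Higher: Almera in 1990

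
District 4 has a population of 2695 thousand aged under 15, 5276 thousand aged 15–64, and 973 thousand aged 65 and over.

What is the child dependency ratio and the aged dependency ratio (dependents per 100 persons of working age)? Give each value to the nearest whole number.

Youth dependency ratio = 2695 / 5276 × 100 = 51
Old-age dependency ratio = 973 / 5276 × 100 = 18

Youth dependency ratio: 51
Old-age dependency ratio: 18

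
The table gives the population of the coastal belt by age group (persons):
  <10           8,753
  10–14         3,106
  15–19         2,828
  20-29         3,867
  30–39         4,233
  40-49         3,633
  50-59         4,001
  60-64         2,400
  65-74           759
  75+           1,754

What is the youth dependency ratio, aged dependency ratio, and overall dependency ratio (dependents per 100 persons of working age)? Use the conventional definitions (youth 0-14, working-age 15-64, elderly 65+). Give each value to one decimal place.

Youth dependency ratio: 56.6
Old-age dependency ratio: 12.0
Total dependency ratio: 68.6

0–14: 8,753 + 3,106 = 11,859
15–64: 2,828 + 3,867 + 4,233 + 3,633 + 4,001 + 2,400 = 20,962
65+: 759 + 1,754 = 2,513
Youth dependency ratio = 11,859 / 20,962 × 100 = 56.6
Old-age dependency ratio = 2,513 / 20,962 × 100 = 12.0
Total dependency ratio = (11,859 + 2,513) / 20,962 × 100 = 14,372 / 20,962 × 100 = 68.6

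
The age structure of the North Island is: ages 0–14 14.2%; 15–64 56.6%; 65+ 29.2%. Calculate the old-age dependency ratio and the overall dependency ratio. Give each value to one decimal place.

Old-age dependency ratio = 29.2 / 56.6 × 100 = 51.6
Total dependency ratio = (14.2 + 29.2) / 56.6 × 100 = 43.4 / 56.6 × 100 = 76.7

Old-age dependency ratio: 51.6
Total dependency ratio: 76.7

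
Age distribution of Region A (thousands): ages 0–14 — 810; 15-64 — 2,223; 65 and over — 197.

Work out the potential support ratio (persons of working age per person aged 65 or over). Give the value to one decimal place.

Potential support ratio = 2,223 / 197 = 11.3

Potential support ratio: 11.3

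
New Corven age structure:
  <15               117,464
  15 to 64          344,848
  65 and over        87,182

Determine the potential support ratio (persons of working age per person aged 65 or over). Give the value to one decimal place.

Potential support ratio = 344,848 / 87,182 = 4.0

Potential support ratio: 4.0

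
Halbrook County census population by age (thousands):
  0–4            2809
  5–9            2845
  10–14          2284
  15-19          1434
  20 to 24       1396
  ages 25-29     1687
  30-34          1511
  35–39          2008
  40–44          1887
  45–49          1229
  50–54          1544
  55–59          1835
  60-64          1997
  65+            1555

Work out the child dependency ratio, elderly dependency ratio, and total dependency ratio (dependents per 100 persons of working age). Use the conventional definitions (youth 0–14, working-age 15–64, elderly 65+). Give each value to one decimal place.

Youth dependency ratio: 48.0
Old-age dependency ratio: 9.4
Total dependency ratio: 57.4

0–14: 2809 + 2845 + 2284 = 7938
15–64: 1434 + 1396 + 1687 + 1511 + 2008 + 1887 + 1229 + 1544 + 1835 + 1997 = 16528
65+: 1555
Youth dependency ratio = 7938 / 16528 × 100 = 48.0
Old-age dependency ratio = 1555 / 16528 × 100 = 9.4
Total dependency ratio = (7938 + 1555) / 16528 × 100 = 9493 / 16528 × 100 = 57.4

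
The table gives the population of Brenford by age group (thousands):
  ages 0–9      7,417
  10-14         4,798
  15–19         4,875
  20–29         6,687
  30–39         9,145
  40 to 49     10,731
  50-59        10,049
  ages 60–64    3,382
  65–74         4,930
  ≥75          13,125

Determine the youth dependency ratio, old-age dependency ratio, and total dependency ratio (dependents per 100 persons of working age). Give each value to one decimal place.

0–14: 7,417 + 4,798 = 12,215
15–64: 4,875 + 6,687 + 9,145 + 10,731 + 10,049 + 3,382 = 44,869
65+: 4,930 + 13,125 = 18,055
Youth dependency ratio = 12,215 / 44,869 × 100 = 27.2
Old-age dependency ratio = 18,055 / 44,869 × 100 = 40.2
Total dependency ratio = (12,215 + 18,055) / 44,869 × 100 = 30,270 / 44,869 × 100 = 67.5

Youth dependency ratio: 27.2
Old-age dependency ratio: 40.2
Total dependency ratio: 67.5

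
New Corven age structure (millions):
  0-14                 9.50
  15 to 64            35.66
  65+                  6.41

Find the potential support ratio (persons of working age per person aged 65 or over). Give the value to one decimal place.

Potential support ratio: 5.6

Potential support ratio = 35.66 / 6.41 = 5.6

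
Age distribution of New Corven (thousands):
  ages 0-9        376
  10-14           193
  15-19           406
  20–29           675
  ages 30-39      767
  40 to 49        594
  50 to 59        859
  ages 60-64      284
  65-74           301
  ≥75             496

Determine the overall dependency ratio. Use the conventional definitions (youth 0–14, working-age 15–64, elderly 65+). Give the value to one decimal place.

Total dependency ratio: 38.1

0–14: 376 + 193 = 569
15–64: 406 + 675 + 767 + 594 + 859 + 284 = 3 585
65+: 301 + 496 = 797
Total dependency ratio = (569 + 797) / 3 585 × 100 = 1 366 / 3 585 × 100 = 38.1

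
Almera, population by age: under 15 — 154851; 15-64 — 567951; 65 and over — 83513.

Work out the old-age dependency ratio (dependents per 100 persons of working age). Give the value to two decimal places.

Old-age dependency ratio: 14.70

Old-age dependency ratio = 83513 / 567951 × 100 = 14.70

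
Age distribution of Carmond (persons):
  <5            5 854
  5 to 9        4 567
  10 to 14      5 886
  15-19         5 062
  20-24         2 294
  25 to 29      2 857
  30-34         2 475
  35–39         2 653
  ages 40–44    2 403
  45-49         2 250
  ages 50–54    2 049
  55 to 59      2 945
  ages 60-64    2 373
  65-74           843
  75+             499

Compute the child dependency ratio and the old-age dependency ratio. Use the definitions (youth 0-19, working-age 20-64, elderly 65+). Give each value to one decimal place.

0–19: 5 854 + 4 567 + 5 886 + 5 062 = 21 369
20–64: 2 294 + 2 857 + 2 475 + 2 653 + 2 403 + 2 250 + 2 049 + 2 945 + 2 373 = 22 299
65+: 843 + 499 = 1 342
Youth dependency ratio = 21 369 / 22 299 × 100 = 95.8
Old-age dependency ratio = 1 342 / 22 299 × 100 = 6.0

Youth dependency ratio: 95.8
Old-age dependency ratio: 6.0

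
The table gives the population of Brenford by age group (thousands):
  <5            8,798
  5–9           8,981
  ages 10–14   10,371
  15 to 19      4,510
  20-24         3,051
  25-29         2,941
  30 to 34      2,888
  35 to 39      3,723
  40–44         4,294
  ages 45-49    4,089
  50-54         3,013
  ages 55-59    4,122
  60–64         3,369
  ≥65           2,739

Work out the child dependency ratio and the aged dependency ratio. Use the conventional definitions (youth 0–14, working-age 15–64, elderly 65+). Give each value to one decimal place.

Youth dependency ratio: 78.2
Old-age dependency ratio: 7.6

0–14: 8,798 + 8,981 + 10,371 = 28,150
15–64: 4,510 + 3,051 + 2,941 + 2,888 + 3,723 + 4,294 + 4,089 + 3,013 + 4,122 + 3,369 = 36,000
65+: 2,739
Youth dependency ratio = 28,150 / 36,000 × 100 = 78.2
Old-age dependency ratio = 2,739 / 36,000 × 100 = 7.6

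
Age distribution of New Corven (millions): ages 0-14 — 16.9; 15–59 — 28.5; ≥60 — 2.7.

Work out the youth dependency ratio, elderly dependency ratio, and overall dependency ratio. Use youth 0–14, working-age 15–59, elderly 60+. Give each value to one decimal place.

Youth dependency ratio = 16.9 / 28.5 × 100 = 59.3
Old-age dependency ratio = 2.7 / 28.5 × 100 = 9.5
Total dependency ratio = (16.9 + 2.7) / 28.5 × 100 = 19.6 / 28.5 × 100 = 68.8

Youth dependency ratio: 59.3
Old-age dependency ratio: 9.5
Total dependency ratio: 68.8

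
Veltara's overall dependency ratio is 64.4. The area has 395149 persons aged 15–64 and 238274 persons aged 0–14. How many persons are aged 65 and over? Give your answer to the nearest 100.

Aged 65 and over: 16200

Total dependency ratio = (youth + elderly) / working-age × 100
64.4 = (238274 + E) / 395149 × 100
⇒ 16200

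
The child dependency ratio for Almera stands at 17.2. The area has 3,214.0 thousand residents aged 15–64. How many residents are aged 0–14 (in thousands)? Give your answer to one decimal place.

Youth dependency ratio = youth / working-age × 100
17.2 = Y / 3,214.0 × 100
⇒ 552.8

Aged 0–14: 552.8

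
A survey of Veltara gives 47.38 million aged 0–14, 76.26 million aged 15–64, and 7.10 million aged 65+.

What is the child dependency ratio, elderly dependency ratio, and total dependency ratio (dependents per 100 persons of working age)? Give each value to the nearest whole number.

Youth dependency ratio: 62
Old-age dependency ratio: 9
Total dependency ratio: 71

Youth dependency ratio = 47.38 / 76.26 × 100 = 62
Old-age dependency ratio = 7.10 / 76.26 × 100 = 9
Total dependency ratio = (47.38 + 7.10) / 76.26 × 100 = 54.48 / 76.26 × 100 = 71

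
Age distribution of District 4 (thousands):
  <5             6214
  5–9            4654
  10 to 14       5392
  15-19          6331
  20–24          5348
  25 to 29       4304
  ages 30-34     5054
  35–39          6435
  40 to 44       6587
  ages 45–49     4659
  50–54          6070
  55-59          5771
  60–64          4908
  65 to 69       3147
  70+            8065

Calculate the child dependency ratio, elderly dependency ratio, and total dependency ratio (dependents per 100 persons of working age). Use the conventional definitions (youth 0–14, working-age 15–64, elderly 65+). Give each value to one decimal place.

Youth dependency ratio: 29.3
Old-age dependency ratio: 20.2
Total dependency ratio: 49.5

0–14: 6214 + 4654 + 5392 = 16260
15–64: 6331 + 5348 + 4304 + 5054 + 6435 + 6587 + 4659 + 6070 + 5771 + 4908 = 55467
65+: 3147 + 8065 = 11212
Youth dependency ratio = 16260 / 55467 × 100 = 29.3
Old-age dependency ratio = 11212 / 55467 × 100 = 20.2
Total dependency ratio = (16260 + 11212) / 55467 × 100 = 27472 / 55467 × 100 = 49.5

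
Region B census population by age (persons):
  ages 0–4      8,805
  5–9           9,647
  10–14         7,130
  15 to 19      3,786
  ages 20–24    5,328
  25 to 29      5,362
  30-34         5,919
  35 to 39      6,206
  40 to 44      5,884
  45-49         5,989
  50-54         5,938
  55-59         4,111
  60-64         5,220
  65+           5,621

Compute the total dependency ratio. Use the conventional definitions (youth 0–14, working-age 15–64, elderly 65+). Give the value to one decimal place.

0–14: 8,805 + 9,647 + 7,130 = 25,582
15–64: 3,786 + 5,328 + 5,362 + 5,919 + 6,206 + 5,884 + 5,989 + 5,938 + 4,111 + 5,220 = 53,743
65+: 5,621
Total dependency ratio = (25,582 + 5,621) / 53,743 × 100 = 31,203 / 53,743 × 100 = 58.1

Total dependency ratio: 58.1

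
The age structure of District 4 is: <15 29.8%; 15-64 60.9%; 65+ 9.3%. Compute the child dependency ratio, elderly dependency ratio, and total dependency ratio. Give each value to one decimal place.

Youth dependency ratio = 29.8 / 60.9 × 100 = 48.9
Old-age dependency ratio = 9.3 / 60.9 × 100 = 15.3
Total dependency ratio = (29.8 + 9.3) / 60.9 × 100 = 39.1 / 60.9 × 100 = 64.2

Youth dependency ratio: 48.9
Old-age dependency ratio: 15.3
Total dependency ratio: 64.2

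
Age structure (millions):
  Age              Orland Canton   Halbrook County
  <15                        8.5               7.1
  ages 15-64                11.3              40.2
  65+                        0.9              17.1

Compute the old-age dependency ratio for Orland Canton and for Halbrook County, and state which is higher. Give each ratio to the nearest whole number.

Orland Canton: 8
Halbrook County: 43
Higher: Halbrook County

Orland Canton: 0.9 / 11.3 × 100 = 8
Halbrook County: 17.1 / 40.2 × 100 = 43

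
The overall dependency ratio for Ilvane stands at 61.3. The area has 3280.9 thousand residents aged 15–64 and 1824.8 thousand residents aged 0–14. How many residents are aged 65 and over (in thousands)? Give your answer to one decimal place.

Total dependency ratio = (youth + elderly) / working-age × 100
61.3 = (1824.8 + E) / 3280.9 × 100
⇒ 186.4

Aged 65 and over: 186.4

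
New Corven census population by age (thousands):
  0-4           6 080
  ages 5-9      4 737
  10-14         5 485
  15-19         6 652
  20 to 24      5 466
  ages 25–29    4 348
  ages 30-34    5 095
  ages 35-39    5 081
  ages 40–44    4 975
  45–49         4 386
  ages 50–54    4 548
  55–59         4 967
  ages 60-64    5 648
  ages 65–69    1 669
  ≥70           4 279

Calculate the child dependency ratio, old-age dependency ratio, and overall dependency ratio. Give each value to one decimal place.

0–14: 6 080 + 4 737 + 5 485 = 16 302
15–64: 6 652 + 5 466 + 4 348 + 5 095 + 5 081 + 4 975 + 4 386 + 4 548 + 4 967 + 5 648 = 51 166
65+: 1 669 + 4 279 = 5 948
Youth dependency ratio = 16 302 / 51 166 × 100 = 31.9
Old-age dependency ratio = 5 948 / 51 166 × 100 = 11.6
Total dependency ratio = (16 302 + 5 948) / 51 166 × 100 = 22 250 / 51 166 × 100 = 43.5

Youth dependency ratio: 31.9
Old-age dependency ratio: 11.6
Total dependency ratio: 43.5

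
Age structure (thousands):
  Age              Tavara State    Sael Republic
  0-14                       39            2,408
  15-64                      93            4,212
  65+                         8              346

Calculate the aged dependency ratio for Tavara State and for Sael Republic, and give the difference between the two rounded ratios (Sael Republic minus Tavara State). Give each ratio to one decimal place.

Tavara State: 8 / 93 × 100 = 8.6
Sael Republic: 346 / 4,212 × 100 = 8.2

Tavara State: 8.6
Sael Republic: 8.2
Difference: -0.4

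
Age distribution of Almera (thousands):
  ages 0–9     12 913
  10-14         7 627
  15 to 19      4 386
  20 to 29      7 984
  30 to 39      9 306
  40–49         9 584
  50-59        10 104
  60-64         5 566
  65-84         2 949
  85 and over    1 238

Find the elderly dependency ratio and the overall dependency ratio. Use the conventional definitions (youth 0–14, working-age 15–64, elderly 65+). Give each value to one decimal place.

Old-age dependency ratio: 8.9
Total dependency ratio: 52.7

0–14: 12 913 + 7 627 = 20 540
15–64: 4 386 + 7 984 + 9 306 + 9 584 + 10 104 + 5 566 = 46 930
65+: 2 949 + 1 238 = 4 187
Old-age dependency ratio = 4 187 / 46 930 × 100 = 8.9
Total dependency ratio = (20 540 + 4 187) / 46 930 × 100 = 24 727 / 46 930 × 100 = 52.7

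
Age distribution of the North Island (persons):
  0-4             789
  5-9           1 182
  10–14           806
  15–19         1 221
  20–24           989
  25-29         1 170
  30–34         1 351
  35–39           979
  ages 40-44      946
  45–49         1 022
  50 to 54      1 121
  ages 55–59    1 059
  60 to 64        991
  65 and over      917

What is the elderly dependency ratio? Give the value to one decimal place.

Old-age dependency ratio: 8.5

0–14: 789 + 1 182 + 806 = 2 777
15–64: 1 221 + 989 + 1 170 + 1 351 + 979 + 946 + 1 022 + 1 121 + 1 059 + 991 = 10 849
65+: 917
Old-age dependency ratio = 917 / 10 849 × 100 = 8.5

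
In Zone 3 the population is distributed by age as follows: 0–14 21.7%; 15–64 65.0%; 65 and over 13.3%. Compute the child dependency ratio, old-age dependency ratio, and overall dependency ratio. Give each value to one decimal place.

Youth dependency ratio = 21.7 / 65.0 × 100 = 33.4
Old-age dependency ratio = 13.3 / 65.0 × 100 = 20.5
Total dependency ratio = (21.7 + 13.3) / 65.0 × 100 = 35.0 / 65.0 × 100 = 53.8

Youth dependency ratio: 33.4
Old-age dependency ratio: 20.5
Total dependency ratio: 53.8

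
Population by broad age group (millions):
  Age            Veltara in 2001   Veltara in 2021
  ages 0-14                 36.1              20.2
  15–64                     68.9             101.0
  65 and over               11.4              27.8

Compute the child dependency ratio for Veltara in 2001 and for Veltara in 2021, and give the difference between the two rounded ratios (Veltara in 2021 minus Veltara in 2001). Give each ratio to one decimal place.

Veltara in 2001: 52.4
Veltara in 2021: 20.0
Difference: -32.4

Veltara in 2001: 36.1 / 68.9 × 100 = 52.4
Veltara in 2021: 20.2 / 101.0 × 100 = 20.0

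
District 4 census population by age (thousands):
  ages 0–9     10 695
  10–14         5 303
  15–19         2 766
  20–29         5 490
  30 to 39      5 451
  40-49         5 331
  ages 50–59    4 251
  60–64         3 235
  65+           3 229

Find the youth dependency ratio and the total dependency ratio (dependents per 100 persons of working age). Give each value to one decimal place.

0–14: 10 695 + 5 303 = 15 998
15–64: 2 766 + 5 490 + 5 451 + 5 331 + 4 251 + 3 235 = 26 524
65+: 3 229
Youth dependency ratio = 15 998 / 26 524 × 100 = 60.3
Total dependency ratio = (15 998 + 3 229) / 26 524 × 100 = 19 227 / 26 524 × 100 = 72.5

Youth dependency ratio: 60.3
Total dependency ratio: 72.5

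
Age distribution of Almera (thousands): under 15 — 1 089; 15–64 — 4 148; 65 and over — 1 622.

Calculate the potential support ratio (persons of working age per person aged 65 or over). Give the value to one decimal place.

Potential support ratio: 2.6

Potential support ratio = 4 148 / 1 622 = 2.6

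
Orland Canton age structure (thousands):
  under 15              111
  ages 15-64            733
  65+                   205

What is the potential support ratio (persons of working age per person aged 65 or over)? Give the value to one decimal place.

Potential support ratio = 733 / 205 = 3.6

Potential support ratio: 3.6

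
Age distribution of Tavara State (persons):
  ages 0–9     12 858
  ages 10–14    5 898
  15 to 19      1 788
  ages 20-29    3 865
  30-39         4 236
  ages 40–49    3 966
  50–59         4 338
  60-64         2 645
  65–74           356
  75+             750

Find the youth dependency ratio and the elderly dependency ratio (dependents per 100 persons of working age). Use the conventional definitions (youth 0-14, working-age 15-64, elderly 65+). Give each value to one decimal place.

Youth dependency ratio: 90.0
Old-age dependency ratio: 5.3

0–14: 12 858 + 5 898 = 18 756
15–64: 1 788 + 3 865 + 4 236 + 3 966 + 4 338 + 2 645 = 20 838
65+: 356 + 750 = 1 106
Youth dependency ratio = 18 756 / 20 838 × 100 = 90.0
Old-age dependency ratio = 1 106 / 20 838 × 100 = 5.3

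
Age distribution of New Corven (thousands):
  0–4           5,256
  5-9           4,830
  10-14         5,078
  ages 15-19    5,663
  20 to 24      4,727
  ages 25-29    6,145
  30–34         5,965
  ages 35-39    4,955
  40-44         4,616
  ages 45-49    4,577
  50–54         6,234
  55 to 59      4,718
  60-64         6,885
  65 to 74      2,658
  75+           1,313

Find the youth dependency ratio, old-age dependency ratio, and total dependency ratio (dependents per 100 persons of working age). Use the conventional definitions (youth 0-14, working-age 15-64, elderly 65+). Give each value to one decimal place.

Youth dependency ratio: 27.8
Old-age dependency ratio: 7.3
Total dependency ratio: 35.1

0–14: 5,256 + 4,830 + 5,078 = 15,164
15–64: 5,663 + 4,727 + 6,145 + 5,965 + 4,955 + 4,616 + 4,577 + 6,234 + 4,718 + 6,885 = 54,485
65+: 2,658 + 1,313 = 3,971
Youth dependency ratio = 15,164 / 54,485 × 100 = 27.8
Old-age dependency ratio = 3,971 / 54,485 × 100 = 7.3
Total dependency ratio = (15,164 + 3,971) / 54,485 × 100 = 19,135 / 54,485 × 100 = 35.1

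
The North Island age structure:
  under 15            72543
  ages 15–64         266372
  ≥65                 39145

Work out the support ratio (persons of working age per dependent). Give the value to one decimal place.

Support ratio: 2.4

Support ratio = 266372 / (72543 + 39145) = 266372 / 111688 = 2.4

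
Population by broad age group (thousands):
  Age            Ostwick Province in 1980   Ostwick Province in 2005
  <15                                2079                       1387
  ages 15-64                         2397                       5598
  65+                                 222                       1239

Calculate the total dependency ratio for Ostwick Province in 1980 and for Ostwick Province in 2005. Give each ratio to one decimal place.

Ostwick Province in 1980: 96.0
Ostwick Province in 2005: 46.9

Ostwick Province in 1980: (2079 + 222) / 2397 × 100 = 2301 / 2397 × 100 = 96.0
Ostwick Province in 2005: (1387 + 1239) / 5598 × 100 = 2626 / 5598 × 100 = 46.9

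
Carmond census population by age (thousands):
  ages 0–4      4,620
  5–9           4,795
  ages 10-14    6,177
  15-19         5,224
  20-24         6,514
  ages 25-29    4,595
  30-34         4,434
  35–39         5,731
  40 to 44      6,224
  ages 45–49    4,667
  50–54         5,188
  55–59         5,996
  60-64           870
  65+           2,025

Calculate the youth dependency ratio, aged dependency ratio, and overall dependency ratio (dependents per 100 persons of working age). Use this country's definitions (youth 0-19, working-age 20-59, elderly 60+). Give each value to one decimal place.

0–19: 4,620 + 4,795 + 6,177 + 5,224 = 20,816
20–59: 6,514 + 4,595 + 4,434 + 5,731 + 6,224 + 4,667 + 5,188 + 5,996 = 43,349
60+: 870 + 2,025 = 2,895
Youth dependency ratio = 20,816 / 43,349 × 100 = 48.0
Old-age dependency ratio = 2,895 / 43,349 × 100 = 6.7
Total dependency ratio = (20,816 + 2,895) / 43,349 × 100 = 23,711 / 43,349 × 100 = 54.7

Youth dependency ratio: 48.0
Old-age dependency ratio: 6.7
Total dependency ratio: 54.7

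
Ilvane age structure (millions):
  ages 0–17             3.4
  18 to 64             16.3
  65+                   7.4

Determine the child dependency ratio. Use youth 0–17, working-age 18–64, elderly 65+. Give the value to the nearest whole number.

Youth dependency ratio = 3.4 / 16.3 × 100 = 21

Youth dependency ratio: 21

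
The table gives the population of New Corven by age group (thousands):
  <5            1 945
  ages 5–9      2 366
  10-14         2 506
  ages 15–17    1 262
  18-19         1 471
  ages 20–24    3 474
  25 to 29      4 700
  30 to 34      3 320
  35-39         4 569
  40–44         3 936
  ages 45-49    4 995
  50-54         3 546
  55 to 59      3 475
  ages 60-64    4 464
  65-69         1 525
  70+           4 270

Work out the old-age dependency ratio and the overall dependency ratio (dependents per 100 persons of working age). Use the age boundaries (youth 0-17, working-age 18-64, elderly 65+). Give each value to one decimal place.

Old-age dependency ratio: 15.3
Total dependency ratio: 36.6

0–17: 1 945 + 2 366 + 2 506 + 1 262 = 8 079
18–64: 1 471 + 3 474 + 4 700 + 3 320 + 4 569 + 3 936 + 4 995 + 3 546 + 3 475 + 4 464 = 37 950
65+: 1 525 + 4 270 = 5 795
Old-age dependency ratio = 5 795 / 37 950 × 100 = 15.3
Total dependency ratio = (8 079 + 5 795) / 37 950 × 100 = 13 874 / 37 950 × 100 = 36.6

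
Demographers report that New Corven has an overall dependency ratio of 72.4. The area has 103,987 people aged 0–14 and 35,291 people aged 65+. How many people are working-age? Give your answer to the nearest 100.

Working-age: 192,400

Total dependency ratio = (youth + elderly) / working-age × 100
72.4 = (103,987 + 35,291) / W × 100
⇒ 192,400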